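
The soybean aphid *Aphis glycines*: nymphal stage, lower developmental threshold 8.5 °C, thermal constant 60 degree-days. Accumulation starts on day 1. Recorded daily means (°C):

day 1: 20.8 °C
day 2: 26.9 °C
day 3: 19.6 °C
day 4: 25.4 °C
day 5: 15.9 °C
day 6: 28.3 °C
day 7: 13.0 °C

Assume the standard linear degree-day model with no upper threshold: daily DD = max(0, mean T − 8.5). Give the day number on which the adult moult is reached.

day 5

Daily DD above 8.5 °C: 12.3, 18.4, 11.1, 16.9, 7.4, 19.8, 4.5.
Cumulative: 12.3, 30.7, 41.8, 58.7, 66.1, 85.9, 90.4.
The total first reaches 60 DD on day 5.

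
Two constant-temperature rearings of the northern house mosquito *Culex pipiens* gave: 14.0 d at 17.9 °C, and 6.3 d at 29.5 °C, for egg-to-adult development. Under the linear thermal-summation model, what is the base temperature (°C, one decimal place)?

Linear rate model ⇒ the product D·(T − T_b) is constant across temperatures.
14.0·(17.9 − T_b) = 6.3·(29.5 − T_b)
T_b = (14.0·17.9 − 6.3·29.5) / (14.0 − 6.3) = 64.75 / 7.7 = 8.409 °C ≈ 8.4 °C.

8.4 °C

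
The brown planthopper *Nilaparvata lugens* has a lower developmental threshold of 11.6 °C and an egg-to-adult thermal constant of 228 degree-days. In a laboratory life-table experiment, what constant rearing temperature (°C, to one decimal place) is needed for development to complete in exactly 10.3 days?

Required daily accumulation = 228 / 10.3 = 22.136 DD/day.
T = T_base + 22.136 = 11.6 + 22.136 = 33.736 ≈ 33.7 °C.

33.7 °C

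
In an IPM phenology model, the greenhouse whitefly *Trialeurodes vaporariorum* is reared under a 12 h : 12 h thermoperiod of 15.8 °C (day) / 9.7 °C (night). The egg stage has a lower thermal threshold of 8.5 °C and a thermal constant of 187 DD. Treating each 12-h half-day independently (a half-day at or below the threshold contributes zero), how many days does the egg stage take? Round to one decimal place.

44.0 days

Day half: max(0, 15.8 − 8.5) × 0.5 = 7.3 × 0.5 = 3.65 DD.
Night half: max(0, 9.7 − 8.5) × 0.5 = 1.2 × 0.5 = 0.60 DD.
Per 24 h: 4.25 DD/day.
Duration = 187 / 4.25 = 44.000 ≈ 44.0 days.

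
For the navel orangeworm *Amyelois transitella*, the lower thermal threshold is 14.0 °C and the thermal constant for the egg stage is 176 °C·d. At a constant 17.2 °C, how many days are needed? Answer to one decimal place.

Daily accumulation = 17.2 − 14.0 = 3.2 DD/day.
Duration = 176 / 3.2 = 55.000 ≈ 55.0 days.

55.0 days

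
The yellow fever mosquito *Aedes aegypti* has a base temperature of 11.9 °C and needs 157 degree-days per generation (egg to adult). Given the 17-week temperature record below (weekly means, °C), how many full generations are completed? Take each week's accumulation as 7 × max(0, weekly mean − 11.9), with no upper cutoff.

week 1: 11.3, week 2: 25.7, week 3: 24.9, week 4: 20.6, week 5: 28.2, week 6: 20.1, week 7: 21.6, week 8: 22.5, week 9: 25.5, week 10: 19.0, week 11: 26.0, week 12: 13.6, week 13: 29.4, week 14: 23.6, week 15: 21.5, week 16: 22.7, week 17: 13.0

Weekly DD (7 × max(0, T̄ − 11.9)): 0.0, 96.6, 91.0, 60.9, 114.1, 57.4, 67.9, 74.2, 95.2, 49.7, 98.7, 11.9, 122.5, 81.9, 67.2, 75.6, 7.7.
Season total = 1172.5 DD.
Complete generations = ⌊1172.5 / 157⌋ = 7.

7 generations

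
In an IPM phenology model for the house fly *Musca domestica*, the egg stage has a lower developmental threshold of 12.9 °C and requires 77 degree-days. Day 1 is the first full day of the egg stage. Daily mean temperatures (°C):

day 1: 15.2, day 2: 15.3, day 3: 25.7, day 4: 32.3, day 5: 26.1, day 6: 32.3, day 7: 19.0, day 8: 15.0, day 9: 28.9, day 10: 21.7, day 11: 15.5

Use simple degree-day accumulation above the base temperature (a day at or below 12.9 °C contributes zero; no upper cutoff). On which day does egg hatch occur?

Daily DD above 12.9 °C: 2.3, 2.4, 12.8, 19.4, 13.2, 19.4, 6.1, 2.1, 16.0, 8.8, 2.6.
Cumulative: 2.3, 4.7, 17.5, 36.9, 50.1, 69.5, 75.6, 77.7, 93.7, 102.5, 105.1.
The total first reaches 77 DD on day 8.

day 8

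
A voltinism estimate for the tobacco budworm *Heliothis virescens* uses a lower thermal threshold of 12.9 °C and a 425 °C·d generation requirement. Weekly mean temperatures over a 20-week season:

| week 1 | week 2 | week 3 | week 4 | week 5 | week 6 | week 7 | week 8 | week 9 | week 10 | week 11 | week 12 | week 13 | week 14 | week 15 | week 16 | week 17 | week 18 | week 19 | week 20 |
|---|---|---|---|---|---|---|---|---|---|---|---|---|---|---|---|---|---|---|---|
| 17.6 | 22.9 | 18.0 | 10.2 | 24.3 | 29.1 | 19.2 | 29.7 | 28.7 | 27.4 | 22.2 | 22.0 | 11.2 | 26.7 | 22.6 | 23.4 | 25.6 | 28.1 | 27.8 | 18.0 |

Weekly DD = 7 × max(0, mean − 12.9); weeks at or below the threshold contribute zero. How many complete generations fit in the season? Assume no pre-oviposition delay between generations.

3 generations

Weekly DD (7 × max(0, T̄ − 12.9)): 32.9, 70.0, 35.7, 0.0, 79.8, 113.4, 44.1, 117.6, 110.6, 101.5, 65.1, 63.7, 0.0, 96.6, 67.9, 73.5, 88.9, 106.4, 104.3, 35.7.
Season total = 1407.7 DD.
Complete generations = ⌊1407.7 / 425⌋ = 3.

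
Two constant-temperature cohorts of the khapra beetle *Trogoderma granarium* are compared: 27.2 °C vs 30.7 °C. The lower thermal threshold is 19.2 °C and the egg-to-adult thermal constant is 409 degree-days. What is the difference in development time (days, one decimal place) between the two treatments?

15.6 days

At 27.2 °C: 409 / (27.2 − 19.2) = 409 / 8.0 = 51.125 d.
At 30.7 °C: 409 / (30.7 − 19.2) = 409 / 11.5 = 35.565 d.
Difference = |51.125 − 35.565| = 15.560 ≈ 15.6 days.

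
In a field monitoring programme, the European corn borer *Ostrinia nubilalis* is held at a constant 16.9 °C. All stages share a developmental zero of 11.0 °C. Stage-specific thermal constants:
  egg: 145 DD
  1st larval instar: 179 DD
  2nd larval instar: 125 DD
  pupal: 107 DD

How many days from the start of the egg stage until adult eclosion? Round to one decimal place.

94.2 days

Daily accumulation at 16.9 °C = 16.9 − 11.0 = 5.9 DD/day.
Total K = 145 + 179 + 125 + 107 = 556 DD.
Total duration = 556 / 5.9 = 94.237 ≈ 94.2 days.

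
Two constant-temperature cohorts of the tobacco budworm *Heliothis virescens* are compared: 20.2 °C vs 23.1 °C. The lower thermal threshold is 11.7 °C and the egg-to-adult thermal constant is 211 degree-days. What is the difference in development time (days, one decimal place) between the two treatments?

At 20.2 °C: 211 / (20.2 − 11.7) = 211 / 8.5 = 24.824 d.
At 23.1 °C: 211 / (23.1 − 11.7) = 211 / 11.4 = 18.509 d.
Difference = |24.824 − 18.509| = 6.315 ≈ 6.3 days.

6.3 days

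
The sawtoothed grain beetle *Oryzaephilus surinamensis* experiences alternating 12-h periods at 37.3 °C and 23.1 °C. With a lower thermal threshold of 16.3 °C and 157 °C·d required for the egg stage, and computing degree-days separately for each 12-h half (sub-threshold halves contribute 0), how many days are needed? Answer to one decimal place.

11.3 days

Day half: max(0, 37.3 − 16.3) × 0.5 = 21.0 × 0.5 = 10.50 DD.
Night half: max(0, 23.1 − 16.3) × 0.5 = 6.8 × 0.5 = 3.40 DD.
Per 24 h: 13.90 DD/day.
Duration = 157 / 13.90 = 11.295 ≈ 11.3 days.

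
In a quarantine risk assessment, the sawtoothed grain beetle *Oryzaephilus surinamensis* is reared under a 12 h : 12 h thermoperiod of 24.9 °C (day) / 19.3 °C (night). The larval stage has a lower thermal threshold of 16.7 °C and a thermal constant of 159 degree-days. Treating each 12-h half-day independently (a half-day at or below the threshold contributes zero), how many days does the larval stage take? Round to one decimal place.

29.4 days

Day half: max(0, 24.9 − 16.7) × 0.5 = 8.2 × 0.5 = 4.10 DD.
Night half: max(0, 19.3 − 16.7) × 0.5 = 2.6 × 0.5 = 1.30 DD.
Per 24 h: 5.40 DD/day.
Duration = 159 / 5.40 = 29.444 ≈ 29.4 days.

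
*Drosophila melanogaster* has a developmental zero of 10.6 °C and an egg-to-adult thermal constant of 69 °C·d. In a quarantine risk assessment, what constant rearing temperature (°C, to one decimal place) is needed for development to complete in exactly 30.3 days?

12.9 °C

Required daily accumulation = 69 / 30.3 = 2.277 DD/day.
T = T_base + 2.277 = 10.6 + 2.277 = 12.877 ≈ 12.9 °C.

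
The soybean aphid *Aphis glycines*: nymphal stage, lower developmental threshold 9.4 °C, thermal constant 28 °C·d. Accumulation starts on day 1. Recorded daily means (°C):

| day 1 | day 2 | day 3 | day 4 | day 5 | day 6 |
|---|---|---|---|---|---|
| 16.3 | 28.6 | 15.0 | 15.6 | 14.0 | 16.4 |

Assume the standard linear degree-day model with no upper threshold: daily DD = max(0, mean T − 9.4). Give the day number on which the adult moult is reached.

day 3

Daily DD above 9.4 °C: 6.9, 19.2, 5.6, 6.2, 4.6, 7.0.
Cumulative: 6.9, 26.1, 31.7, 37.9, 42.5, 49.5.
The total first reaches 28 DD on day 3.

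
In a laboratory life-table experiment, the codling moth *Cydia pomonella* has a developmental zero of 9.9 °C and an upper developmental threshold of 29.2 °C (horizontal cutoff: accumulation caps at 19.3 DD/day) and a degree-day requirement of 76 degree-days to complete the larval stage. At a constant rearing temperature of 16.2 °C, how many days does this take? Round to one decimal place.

Daily accumulation = 16.2 − 9.9 = 6.3 DD/day.
Duration = 76 / 6.3 = 12.063 ≈ 12.1 days.

12.1 days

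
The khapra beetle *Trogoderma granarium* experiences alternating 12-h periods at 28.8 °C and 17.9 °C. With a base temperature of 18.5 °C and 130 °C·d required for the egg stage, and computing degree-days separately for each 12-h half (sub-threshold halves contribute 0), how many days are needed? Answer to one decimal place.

Day half: max(0, 28.8 − 18.5) × 0.5 = 10.3 × 0.5 = 5.15 DD.
Night half: max(0, 17.9 − 18.5) × 0.5 = 0.0 × 0.5 = 0.00 DD.
Per 24 h: 5.15 DD/day.
Duration = 130 / 5.15 = 25.243 ≈ 25.2 days.

25.2 days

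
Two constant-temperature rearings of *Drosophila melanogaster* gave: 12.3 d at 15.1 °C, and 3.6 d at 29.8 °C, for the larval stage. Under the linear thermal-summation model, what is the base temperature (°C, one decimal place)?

Equal thermal constants: D₁(T₁ − T_b) = D₂(T₂ − T_b).
12.3·(15.1 − T_b) = 3.6·(29.8 − T_b)
T_b = (12.3·15.1 − 3.6·29.8) / (12.3 − 3.6) = 78.45 / 8.7 = 9.017 °C ≈ 9.0 °C.

9.0 °C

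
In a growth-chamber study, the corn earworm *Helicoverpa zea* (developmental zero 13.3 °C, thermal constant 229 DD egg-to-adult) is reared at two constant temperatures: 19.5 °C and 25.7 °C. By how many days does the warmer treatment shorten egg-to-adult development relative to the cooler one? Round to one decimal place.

At 19.5 °C: 229 / (19.5 − 13.3) = 229 / 6.2 = 36.935 d.
At 25.7 °C: 229 / (25.7 − 13.3) = 229 / 12.4 = 18.468 d.
Difference = |36.935 − 18.468| = 18.468 ≈ 18.5 days.

18.5 days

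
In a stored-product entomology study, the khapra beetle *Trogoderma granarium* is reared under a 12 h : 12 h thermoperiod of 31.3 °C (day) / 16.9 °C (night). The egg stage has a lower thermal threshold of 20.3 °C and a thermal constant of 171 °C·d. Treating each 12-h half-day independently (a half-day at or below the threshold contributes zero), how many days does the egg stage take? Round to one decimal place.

Day half: max(0, 31.3 − 20.3) × 0.5 = 11.0 × 0.5 = 5.50 DD.
Night half: max(0, 16.9 − 20.3) × 0.5 = 0.0 × 0.5 = 0.00 DD.
Per 24 h: 5.50 DD/day.
Duration = 171 / 5.50 = 31.091 ≈ 31.1 days.

31.1 days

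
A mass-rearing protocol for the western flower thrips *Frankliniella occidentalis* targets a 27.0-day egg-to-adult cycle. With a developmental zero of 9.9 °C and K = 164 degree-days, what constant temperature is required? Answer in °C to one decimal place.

Required daily accumulation = 164 / 27.0 = 6.074 DD/day.
T = T_base + 6.074 = 9.9 + 6.074 = 15.974 ≈ 16.0 °C.

16.0 °C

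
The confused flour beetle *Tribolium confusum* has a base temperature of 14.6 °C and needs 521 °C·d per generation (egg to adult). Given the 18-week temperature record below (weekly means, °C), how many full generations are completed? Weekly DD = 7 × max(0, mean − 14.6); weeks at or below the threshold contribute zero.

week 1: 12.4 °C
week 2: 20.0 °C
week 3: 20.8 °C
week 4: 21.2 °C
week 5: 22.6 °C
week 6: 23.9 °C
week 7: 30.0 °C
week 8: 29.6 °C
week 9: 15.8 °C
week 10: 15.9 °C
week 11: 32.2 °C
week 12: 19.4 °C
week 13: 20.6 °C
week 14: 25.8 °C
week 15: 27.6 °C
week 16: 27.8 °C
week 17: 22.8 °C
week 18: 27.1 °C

2 generations

Weekly DD (7 × max(0, T̄ − 14.6)): 0.0, 37.8, 43.4, 46.2, 56.0, 65.1, 107.8, 105.0, 8.4, 9.1, 123.2, 33.6, 42.0, 78.4, 91.0, 92.4, 57.4, 87.5.
Season total = 1084.3 DD.
Complete generations = ⌊1084.3 / 521⌋ = 2.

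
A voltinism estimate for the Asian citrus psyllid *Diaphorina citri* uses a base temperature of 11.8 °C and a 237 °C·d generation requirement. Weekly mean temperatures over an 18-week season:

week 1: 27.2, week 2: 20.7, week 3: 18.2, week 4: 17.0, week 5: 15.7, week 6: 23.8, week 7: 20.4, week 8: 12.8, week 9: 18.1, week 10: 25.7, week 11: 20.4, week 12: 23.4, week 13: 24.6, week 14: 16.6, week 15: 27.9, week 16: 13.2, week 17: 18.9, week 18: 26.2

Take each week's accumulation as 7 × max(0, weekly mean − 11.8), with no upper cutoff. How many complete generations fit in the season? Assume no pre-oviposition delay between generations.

4 generations

Weekly DD (7 × max(0, T̄ − 11.8)): 107.8, 62.3, 44.8, 36.4, 27.3, 84.0, 60.2, 7.0, 44.1, 97.3, 60.2, 81.2, 89.6, 33.6, 112.7, 9.8, 49.7, 100.8.
Season total = 1108.8 DD.
Complete generations = ⌊1108.8 / 237⌋ = 4.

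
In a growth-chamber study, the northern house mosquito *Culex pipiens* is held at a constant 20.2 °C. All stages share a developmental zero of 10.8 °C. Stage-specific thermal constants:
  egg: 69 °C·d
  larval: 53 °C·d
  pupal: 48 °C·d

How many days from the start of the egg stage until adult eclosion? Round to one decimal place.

18.1 days

Daily accumulation at 20.2 °C = 20.2 − 10.8 = 9.4 DD/day.
Total K = 69 + 53 + 48 = 170 DD.
Total duration = 170 / 9.4 = 18.085 ≈ 18.1 days.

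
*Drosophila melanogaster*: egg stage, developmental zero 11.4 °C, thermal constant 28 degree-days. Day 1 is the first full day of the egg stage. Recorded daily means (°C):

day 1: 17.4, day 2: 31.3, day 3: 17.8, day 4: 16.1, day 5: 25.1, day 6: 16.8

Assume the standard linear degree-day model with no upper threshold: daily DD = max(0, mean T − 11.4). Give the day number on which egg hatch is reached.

day 3

Daily DD above 11.4 °C: 6.0, 19.9, 6.4, 4.7, 13.7, 5.4.
Cumulative: 6.0, 25.9, 32.3, 37.0, 50.7, 56.1.
The total first reaches 28 DD on day 3.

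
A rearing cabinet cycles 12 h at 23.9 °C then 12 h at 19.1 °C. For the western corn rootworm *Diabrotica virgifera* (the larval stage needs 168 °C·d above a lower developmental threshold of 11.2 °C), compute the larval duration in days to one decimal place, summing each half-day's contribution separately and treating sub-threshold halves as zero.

16.3 days

Day half: max(0, 23.9 − 11.2) × 0.5 = 12.7 × 0.5 = 6.35 DD.
Night half: max(0, 19.1 − 11.2) × 0.5 = 7.9 × 0.5 = 3.95 DD.
Per 24 h: 10.30 DD/day.
Duration = 168 / 10.30 = 16.311 ≈ 16.3 days.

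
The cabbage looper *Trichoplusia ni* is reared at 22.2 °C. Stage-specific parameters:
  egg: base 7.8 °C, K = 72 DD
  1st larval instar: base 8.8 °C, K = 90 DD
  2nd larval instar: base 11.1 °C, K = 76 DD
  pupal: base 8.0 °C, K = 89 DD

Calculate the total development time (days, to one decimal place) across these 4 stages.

egg: 72 / (22.2 − 7.8) = 72 / 14.4 = 5.000 d.
1st larval instar: 90 / (22.2 − 8.8) = 90 / 13.4 = 6.716 d.
2nd larval instar: 76 / (22.2 − 11.1) = 76 / 11.1 = 6.847 d.
pupal: 89 / (22.2 − 8.0) = 89 / 14.2 = 6.268 d.
Sum = 24.831 ≈ 24.8 days.

24.8 days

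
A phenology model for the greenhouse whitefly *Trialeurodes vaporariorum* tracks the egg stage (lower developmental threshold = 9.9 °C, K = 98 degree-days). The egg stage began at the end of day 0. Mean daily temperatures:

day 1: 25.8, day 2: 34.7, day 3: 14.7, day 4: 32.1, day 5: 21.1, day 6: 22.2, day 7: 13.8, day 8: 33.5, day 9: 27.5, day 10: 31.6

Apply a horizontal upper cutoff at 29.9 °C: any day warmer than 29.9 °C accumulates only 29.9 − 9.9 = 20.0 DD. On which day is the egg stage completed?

day 8

Daily DD above 9.9 °C (capped at 20.0): 15.9, 20.0, 4.8, 20.0, 11.2, 12.3, 3.9, 20.0, 17.6, 20.0.
Cumulative: 15.9, 35.9, 40.7, 60.7, 71.9, 84.2, 88.1, 108.1, 125.7, 145.7.
The total first reaches 98 DD on day 8.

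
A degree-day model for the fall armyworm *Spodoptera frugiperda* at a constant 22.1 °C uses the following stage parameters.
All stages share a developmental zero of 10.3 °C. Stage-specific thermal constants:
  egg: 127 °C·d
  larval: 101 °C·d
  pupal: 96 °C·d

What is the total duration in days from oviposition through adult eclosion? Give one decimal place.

27.5 days

Daily accumulation at 22.1 °C = 22.1 − 10.3 = 11.8 DD/day.
Total K = 127 + 101 + 96 = 324 DD.
Total duration = 324 / 11.8 = 27.458 ≈ 27.5 days.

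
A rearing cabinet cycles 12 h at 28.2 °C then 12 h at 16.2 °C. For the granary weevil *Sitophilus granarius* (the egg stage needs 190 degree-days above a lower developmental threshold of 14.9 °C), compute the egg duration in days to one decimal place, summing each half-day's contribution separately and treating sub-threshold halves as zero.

26.0 days

Day half: max(0, 28.2 − 14.9) × 0.5 = 13.3 × 0.5 = 6.65 DD.
Night half: max(0, 16.2 − 14.9) × 0.5 = 1.3 × 0.5 = 0.65 DD.
Per 24 h: 7.30 DD/day.
Duration = 190 / 7.30 = 26.027 ≈ 26.0 days.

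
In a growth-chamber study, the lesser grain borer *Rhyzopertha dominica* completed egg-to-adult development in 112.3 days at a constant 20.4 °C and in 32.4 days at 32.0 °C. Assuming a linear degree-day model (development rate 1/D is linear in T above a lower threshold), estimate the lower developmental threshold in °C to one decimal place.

Equal thermal constants: D₁(T₁ − T_b) = D₂(T₂ − T_b).
112.3·(20.4 − T_b) = 32.4·(32.0 − T_b)
T_b = (112.3·20.4 − 32.4·32.0) / (112.3 − 32.4) = 1254.12 / 79.9 = 15.696 °C ≈ 15.7 °C.

15.7 °C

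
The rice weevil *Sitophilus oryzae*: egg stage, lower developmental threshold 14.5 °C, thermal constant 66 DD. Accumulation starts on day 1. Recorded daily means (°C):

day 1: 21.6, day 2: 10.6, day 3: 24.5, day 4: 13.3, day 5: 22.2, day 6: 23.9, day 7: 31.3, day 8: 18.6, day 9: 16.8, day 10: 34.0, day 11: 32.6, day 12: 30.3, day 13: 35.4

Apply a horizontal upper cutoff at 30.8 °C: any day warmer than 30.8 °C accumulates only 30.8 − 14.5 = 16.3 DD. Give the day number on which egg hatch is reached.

Daily DD above 14.5 °C (capped at 16.3): 7.1, 0.0, 10.0, 0.0, 7.7, 9.4, 16.3, 4.1, 2.3, 16.3, 16.3, 15.8, 16.3.
Cumulative: 7.1, 7.1, 17.1, 17.1, 24.8, 34.2, 50.5, 54.6, 56.9, 73.2, 89.5, 105.3, 121.6.
The total first reaches 66 DD on day 10.

day 10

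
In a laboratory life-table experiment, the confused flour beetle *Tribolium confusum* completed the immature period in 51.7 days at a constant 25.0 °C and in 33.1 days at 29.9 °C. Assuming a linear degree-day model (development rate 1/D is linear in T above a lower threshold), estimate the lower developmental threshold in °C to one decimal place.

16.3 °C

Under the model K = D·(T − T_b), so D₁·(T₁ − T_b) = D₂·(T₂ − T_b).
51.7·(25.0 − T_b) = 33.1·(29.9 − T_b)
T_b = (51.7·25.0 − 33.1·29.9) / (51.7 − 33.1) = 302.81 / 18.6 = 16.280 °C ≈ 16.3 °C.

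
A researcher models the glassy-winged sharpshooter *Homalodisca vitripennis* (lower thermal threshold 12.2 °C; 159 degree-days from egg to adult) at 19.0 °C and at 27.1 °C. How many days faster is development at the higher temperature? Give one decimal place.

12.7 days

At 19.0 °C: 159 / (19.0 − 12.2) = 159 / 6.8 = 23.382 d.
At 27.1 °C: 159 / (27.1 − 12.2) = 159 / 14.9 = 10.671 d.
Difference = |23.382 − 10.671| = 12.711 ≈ 12.7 days.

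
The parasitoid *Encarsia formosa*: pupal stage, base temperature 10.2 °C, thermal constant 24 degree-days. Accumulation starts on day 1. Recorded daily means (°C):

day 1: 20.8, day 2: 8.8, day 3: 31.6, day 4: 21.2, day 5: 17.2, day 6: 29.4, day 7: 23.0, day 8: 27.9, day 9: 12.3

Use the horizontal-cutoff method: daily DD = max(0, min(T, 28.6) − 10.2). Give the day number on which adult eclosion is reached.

day 3

Daily DD above 10.2 °C (capped at 18.4): 10.6, 0.0, 18.4, 11.0, 7.0, 18.4, 12.8, 17.7, 2.1.
Cumulative: 10.6, 10.6, 29.0, 40.0, 47.0, 65.4, 78.2, 95.9, 98.0.
The total first reaches 24 DD on day 3.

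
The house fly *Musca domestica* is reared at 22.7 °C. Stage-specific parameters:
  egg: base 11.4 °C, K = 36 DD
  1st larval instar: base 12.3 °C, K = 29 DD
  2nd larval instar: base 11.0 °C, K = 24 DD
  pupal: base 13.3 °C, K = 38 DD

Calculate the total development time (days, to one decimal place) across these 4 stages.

egg: 36 / (22.7 − 11.4) = 36 / 11.3 = 3.186 d.
1st larval instar: 29 / (22.7 − 12.3) = 29 / 10.4 = 2.788 d.
2nd larval instar: 24 / (22.7 − 11.0) = 24 / 11.7 = 2.051 d.
pupal: 38 / (22.7 − 13.3) = 38 / 9.4 = 4.043 d.
Sum = 12.068 ≈ 12.1 days.

12.1 days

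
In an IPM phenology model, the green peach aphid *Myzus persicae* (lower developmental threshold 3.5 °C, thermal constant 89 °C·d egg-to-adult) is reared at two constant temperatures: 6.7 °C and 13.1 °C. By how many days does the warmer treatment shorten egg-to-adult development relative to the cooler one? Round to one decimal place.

18.5 days

At 6.7 °C: 89 / (6.7 − 3.5) = 89 / 3.2 = 27.812 d.
At 13.1 °C: 89 / (13.1 − 3.5) = 89 / 9.6 = 9.271 d.
Difference = |27.812 − 9.271| = 18.542 ≈ 18.5 days.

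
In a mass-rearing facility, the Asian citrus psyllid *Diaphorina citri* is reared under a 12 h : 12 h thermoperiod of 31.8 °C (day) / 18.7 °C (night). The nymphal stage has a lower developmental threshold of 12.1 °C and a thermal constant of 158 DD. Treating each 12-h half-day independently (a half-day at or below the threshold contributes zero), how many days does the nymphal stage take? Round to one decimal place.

Day half: max(0, 31.8 − 12.1) × 0.5 = 19.7 × 0.5 = 9.85 DD.
Night half: max(0, 18.7 − 12.1) × 0.5 = 6.6 × 0.5 = 3.30 DD.
Per 24 h: 13.15 DD/day.
Duration = 158 / 13.15 = 12.015 ≈ 12.0 days.

12.0 days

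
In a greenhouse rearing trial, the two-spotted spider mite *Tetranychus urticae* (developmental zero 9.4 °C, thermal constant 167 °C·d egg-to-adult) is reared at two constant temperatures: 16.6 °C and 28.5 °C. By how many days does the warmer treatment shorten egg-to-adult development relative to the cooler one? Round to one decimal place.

14.5 days

At 16.6 °C: 167 / (16.6 − 9.4) = 167 / 7.2 = 23.194 d.
At 28.5 °C: 167 / (28.5 − 9.4) = 167 / 19.1 = 8.743 d.
Difference = |23.194 − 8.743| = 14.451 ≈ 14.5 days.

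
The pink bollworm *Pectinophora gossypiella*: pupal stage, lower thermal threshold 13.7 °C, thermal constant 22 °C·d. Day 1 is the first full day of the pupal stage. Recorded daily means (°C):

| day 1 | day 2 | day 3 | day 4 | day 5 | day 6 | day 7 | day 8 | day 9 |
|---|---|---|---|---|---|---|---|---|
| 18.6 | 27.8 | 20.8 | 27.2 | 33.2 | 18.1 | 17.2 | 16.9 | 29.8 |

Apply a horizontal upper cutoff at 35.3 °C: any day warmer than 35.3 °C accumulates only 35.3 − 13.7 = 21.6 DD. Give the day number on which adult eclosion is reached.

Daily DD above 13.7 °C (capped at 21.6): 4.9, 14.1, 7.1, 13.5, 19.5, 4.4, 3.5, 3.2, 16.1.
Cumulative: 4.9, 19.0, 26.1, 39.6, 59.1, 63.5, 67.0, 70.2, 86.3.
The total first reaches 22 DD on day 3.

day 3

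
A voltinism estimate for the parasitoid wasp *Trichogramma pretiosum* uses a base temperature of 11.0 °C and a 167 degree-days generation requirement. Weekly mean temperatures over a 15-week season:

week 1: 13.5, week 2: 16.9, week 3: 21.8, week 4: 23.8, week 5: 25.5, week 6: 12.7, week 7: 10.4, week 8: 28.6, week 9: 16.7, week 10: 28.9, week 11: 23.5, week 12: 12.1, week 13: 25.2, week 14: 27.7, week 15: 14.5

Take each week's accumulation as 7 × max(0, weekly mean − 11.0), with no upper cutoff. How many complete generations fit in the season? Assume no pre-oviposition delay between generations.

5 generations

Weekly DD (7 × max(0, T̄ − 11.0)): 17.5, 41.3, 75.6, 89.6, 101.5, 11.9, 0.0, 123.2, 39.9, 125.3, 87.5, 7.7, 99.4, 116.9, 24.5.
Season total = 961.8 DD.
Complete generations = ⌊961.8 / 167⌋ = 5.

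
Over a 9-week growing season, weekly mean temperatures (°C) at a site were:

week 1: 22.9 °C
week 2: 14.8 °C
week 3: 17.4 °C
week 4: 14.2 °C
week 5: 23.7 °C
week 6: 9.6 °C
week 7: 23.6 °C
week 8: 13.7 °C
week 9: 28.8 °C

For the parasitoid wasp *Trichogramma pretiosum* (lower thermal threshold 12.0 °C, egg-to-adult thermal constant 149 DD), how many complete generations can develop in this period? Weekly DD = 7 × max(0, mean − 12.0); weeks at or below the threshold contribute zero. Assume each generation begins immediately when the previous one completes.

Weekly DD (7 × max(0, T̄ − 12.0)): 76.3, 19.6, 37.8, 15.4, 81.9, 0.0, 81.2, 11.9, 117.6.
Season total = 441.7 DD.
Complete generations = ⌊441.7 / 149⌋ = 2.

2 generations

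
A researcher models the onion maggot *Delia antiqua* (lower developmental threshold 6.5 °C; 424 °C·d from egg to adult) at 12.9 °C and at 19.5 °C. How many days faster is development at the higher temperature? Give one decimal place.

At 12.9 °C: 424 / (12.9 − 6.5) = 424 / 6.4 = 66.250 d.
At 19.5 °C: 424 / (19.5 − 6.5) = 424 / 13.0 = 32.615 d.
Difference = |66.250 − 32.615| = 33.635 ≈ 33.6 days.

33.6 days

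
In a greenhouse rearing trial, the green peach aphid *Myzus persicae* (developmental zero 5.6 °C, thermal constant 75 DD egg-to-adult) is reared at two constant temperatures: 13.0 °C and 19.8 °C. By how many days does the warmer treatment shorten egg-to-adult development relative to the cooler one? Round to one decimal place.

4.9 days

At 13.0 °C: 75 / (13.0 − 5.6) = 75 / 7.4 = 10.135 d.
At 19.8 °C: 75 / (19.8 − 5.6) = 75 / 14.2 = 5.282 d.
Difference = |10.135 − 5.282| = 4.853 ≈ 4.9 days.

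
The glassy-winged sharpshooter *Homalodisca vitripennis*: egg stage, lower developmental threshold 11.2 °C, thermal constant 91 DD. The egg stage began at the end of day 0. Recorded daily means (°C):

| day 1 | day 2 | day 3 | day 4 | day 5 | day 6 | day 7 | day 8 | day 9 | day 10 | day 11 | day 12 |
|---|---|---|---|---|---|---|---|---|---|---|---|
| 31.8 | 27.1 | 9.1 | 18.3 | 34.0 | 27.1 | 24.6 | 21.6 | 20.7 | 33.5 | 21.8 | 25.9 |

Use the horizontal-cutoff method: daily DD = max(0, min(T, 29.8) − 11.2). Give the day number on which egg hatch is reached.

Daily DD above 11.2 °C (capped at 18.6): 18.6, 15.9, 0.0, 7.1, 18.6, 15.9, 13.4, 10.4, 9.5, 18.6, 10.6, 14.7.
Cumulative: 18.6, 34.5, 34.5, 41.6, 60.2, 76.1, 89.5, 99.9, 109.4, 128.0, 138.6, 153.3.
The total first reaches 91 DD on day 8.

day 8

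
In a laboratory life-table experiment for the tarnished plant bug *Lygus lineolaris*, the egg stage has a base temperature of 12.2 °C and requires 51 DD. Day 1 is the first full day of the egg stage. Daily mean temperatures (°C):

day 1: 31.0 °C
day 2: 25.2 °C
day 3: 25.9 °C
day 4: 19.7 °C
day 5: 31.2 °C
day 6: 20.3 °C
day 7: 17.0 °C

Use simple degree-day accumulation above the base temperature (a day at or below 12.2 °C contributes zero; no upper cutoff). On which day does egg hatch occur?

Daily DD above 12.2 °C: 18.8, 13.0, 13.7, 7.5, 19.0, 8.1, 4.8.
Cumulative: 18.8, 31.8, 45.5, 53.0, 72.0, 80.1, 84.9.
The total first reaches 51 DD on day 4.

day 4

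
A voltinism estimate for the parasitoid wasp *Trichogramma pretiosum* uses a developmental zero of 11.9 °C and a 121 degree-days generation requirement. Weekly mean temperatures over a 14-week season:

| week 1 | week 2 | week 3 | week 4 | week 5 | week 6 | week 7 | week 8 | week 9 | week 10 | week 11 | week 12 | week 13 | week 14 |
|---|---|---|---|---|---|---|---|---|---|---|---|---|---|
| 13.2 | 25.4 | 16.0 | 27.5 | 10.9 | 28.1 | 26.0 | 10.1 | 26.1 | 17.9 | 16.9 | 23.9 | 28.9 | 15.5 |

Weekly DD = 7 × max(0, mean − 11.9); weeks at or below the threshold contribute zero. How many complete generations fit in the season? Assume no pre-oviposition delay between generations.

7 generations

Weekly DD (7 × max(0, T̄ − 11.9)): 9.1, 94.5, 28.7, 109.2, 0.0, 113.4, 98.7, 0.0, 99.4, 42.0, 35.0, 84.0, 119.0, 25.2.
Season total = 858.2 DD.
Complete generations = ⌊858.2 / 121⌋ = 7.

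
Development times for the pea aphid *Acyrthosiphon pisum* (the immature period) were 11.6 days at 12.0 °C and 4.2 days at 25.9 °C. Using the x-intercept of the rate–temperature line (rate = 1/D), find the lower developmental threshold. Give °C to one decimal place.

Linear rate model ⇒ the product D·(T − T_b) is constant across temperatures.
11.6·(12.0 − T_b) = 4.2·(25.9 − T_b)
T_b = (11.6·12.0 − 4.2·25.9) / (11.6 − 4.2) = 30.42 / 7.4 = 4.111 °C ≈ 4.1 °C.

4.1 °C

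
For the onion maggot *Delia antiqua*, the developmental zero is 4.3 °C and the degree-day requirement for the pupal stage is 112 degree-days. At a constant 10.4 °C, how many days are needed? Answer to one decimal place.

18.4 days

Daily accumulation = 10.4 − 4.3 = 6.1 DD/day.
Duration = 112 / 6.1 = 18.361 ≈ 18.4 days.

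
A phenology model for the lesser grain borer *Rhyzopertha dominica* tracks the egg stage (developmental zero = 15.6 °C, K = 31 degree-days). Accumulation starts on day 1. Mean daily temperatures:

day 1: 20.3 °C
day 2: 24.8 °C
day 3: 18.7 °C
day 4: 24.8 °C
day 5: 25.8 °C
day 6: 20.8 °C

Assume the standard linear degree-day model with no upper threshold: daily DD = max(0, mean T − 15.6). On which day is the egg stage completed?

Daily DD above 15.6 °C: 4.7, 9.2, 3.1, 9.2, 10.2, 5.2.
Cumulative: 4.7, 13.9, 17.0, 26.2, 36.4, 41.6.
The total first reaches 31 DD on day 5.

day 5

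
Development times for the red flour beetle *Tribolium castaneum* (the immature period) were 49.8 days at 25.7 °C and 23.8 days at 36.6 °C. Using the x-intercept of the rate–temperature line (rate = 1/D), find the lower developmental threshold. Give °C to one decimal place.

Linear rate model ⇒ the product D·(T − T_b) is constant across temperatures.
49.8·(25.7 − T_b) = 23.8·(36.6 − T_b)
T_b = (49.8·25.7 − 23.8·36.6) / (49.8 − 23.8) = 408.78 / 26.0 = 15.722 °C ≈ 15.7 °C.

15.7 °C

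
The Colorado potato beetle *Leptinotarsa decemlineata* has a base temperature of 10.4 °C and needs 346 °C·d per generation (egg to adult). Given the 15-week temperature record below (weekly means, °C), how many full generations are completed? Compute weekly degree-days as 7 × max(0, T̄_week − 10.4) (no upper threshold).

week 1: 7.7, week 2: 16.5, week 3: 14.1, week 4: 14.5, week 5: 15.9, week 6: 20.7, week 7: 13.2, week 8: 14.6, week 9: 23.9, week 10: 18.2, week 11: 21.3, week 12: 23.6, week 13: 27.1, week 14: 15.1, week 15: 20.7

Weekly DD (7 × max(0, T̄ − 10.4)): 0.0, 42.7, 25.9, 28.7, 38.5, 72.1, 19.6, 29.4, 94.5, 54.6, 76.3, 92.4, 116.9, 32.9, 72.1.
Season total = 796.6 DD.
Complete generations = ⌊796.6 / 346⌋ = 2.

2 generations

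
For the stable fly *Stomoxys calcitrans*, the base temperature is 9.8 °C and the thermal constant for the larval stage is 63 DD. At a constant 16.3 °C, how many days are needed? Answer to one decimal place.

9.7 days

Daily accumulation = 16.3 − 9.8 = 6.5 DD/day.
Duration = 63 / 6.5 = 9.692 ≈ 9.7 days.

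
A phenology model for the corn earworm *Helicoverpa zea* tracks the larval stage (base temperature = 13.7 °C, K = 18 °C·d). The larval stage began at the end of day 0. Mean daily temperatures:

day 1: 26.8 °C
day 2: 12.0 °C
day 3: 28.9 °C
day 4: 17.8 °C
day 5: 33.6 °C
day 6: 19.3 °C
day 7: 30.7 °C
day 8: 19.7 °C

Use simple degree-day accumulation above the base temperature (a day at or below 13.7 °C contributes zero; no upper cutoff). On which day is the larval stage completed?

Daily DD above 13.7 °C: 13.1, 0.0, 15.2, 4.1, 19.9, 5.6, 17.0, 6.0.
Cumulative: 13.1, 13.1, 28.3, 32.4, 52.3, 57.9, 74.9, 80.9.
The total first reaches 18 DD on day 3.

day 3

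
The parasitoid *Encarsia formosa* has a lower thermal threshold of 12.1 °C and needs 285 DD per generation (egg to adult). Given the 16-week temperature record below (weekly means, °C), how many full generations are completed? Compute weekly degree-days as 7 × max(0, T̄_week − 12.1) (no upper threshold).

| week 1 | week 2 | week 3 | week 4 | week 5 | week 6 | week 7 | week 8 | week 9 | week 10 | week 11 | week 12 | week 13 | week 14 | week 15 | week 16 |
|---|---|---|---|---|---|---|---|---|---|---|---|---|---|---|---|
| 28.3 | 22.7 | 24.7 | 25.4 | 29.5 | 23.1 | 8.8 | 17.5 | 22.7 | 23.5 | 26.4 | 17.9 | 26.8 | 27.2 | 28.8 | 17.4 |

4 generations

Weekly DD (7 × max(0, T̄ − 12.1)): 113.4, 74.2, 88.2, 93.1, 121.8, 77.0, 0.0, 37.8, 74.2, 79.8, 100.1, 40.6, 102.9, 105.7, 116.9, 37.1.
Season total = 1262.8 DD.
Complete generations = ⌊1262.8 / 285⌋ = 4.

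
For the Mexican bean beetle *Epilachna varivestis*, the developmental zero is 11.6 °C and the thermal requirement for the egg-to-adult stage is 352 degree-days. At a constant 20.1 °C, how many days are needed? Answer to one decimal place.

Daily accumulation = 20.1 − 11.6 = 8.5 DD/day.
Duration = 352 / 8.5 = 41.412 ≈ 41.4 days.

41.4 days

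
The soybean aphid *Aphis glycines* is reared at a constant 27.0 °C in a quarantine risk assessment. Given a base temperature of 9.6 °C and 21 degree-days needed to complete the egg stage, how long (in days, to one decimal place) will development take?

Daily accumulation = 27.0 − 9.6 = 17.4 DD/day.
Duration = 21 / 17.4 = 1.207 ≈ 1.2 days.

1.2 days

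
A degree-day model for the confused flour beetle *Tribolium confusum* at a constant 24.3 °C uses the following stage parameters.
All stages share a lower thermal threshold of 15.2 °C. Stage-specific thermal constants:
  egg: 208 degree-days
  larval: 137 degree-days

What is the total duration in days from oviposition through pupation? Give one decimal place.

Daily accumulation at 24.3 °C = 24.3 − 15.2 = 9.1 DD/day.
Total K = 208 + 137 = 345 DD.
Total duration = 345 / 9.1 = 37.912 ≈ 37.9 days.

37.9 days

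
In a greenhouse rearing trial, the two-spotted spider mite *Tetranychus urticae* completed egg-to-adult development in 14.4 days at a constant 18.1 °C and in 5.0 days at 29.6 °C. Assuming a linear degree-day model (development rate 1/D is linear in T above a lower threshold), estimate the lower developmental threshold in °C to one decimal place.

12.0 °C

Under the model K = D·(T − T_b), so D₁·(T₁ − T_b) = D₂·(T₂ − T_b).
14.4·(18.1 − T_b) = 5.0·(29.6 − T_b)
T_b = (14.4·18.1 − 5.0·29.6) / (14.4 − 5.0) = 112.64 / 9.4 = 11.983 °C ≈ 12.0 °C.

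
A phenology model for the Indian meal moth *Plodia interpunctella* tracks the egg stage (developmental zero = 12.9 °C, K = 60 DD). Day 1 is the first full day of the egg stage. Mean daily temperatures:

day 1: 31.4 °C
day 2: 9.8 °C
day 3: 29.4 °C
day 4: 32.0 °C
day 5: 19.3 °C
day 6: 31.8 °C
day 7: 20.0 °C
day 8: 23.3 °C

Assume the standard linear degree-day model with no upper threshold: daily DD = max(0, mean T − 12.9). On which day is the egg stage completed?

day 5

Daily DD above 12.9 °C: 18.5, 0.0, 16.5, 19.1, 6.4, 18.9, 7.1, 10.4.
Cumulative: 18.5, 18.5, 35.0, 54.1, 60.5, 79.4, 86.5, 96.9.
The total first reaches 60 DD on day 5.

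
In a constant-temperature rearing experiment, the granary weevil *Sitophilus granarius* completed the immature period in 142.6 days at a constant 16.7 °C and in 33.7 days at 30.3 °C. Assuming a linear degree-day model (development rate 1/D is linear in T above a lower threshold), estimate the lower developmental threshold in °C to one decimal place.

12.5 °C

Under the model K = D·(T − T_b), so D₁·(T₁ − T_b) = D₂·(T₂ − T_b).
142.6·(16.7 − T_b) = 33.7·(30.3 − T_b)
T_b = (142.6·16.7 − 33.7·30.3) / (142.6 − 33.7) = 1360.31 / 108.9 = 12.491 °C ≈ 12.5 °C.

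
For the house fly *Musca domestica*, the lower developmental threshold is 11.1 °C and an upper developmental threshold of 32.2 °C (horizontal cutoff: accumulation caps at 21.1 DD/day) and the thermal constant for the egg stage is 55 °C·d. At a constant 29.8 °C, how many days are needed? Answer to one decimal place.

2.9 days

Daily accumulation = 29.8 − 11.1 = 18.7 DD/day.
Duration = 55 / 18.7 = 2.941 ≈ 2.9 days.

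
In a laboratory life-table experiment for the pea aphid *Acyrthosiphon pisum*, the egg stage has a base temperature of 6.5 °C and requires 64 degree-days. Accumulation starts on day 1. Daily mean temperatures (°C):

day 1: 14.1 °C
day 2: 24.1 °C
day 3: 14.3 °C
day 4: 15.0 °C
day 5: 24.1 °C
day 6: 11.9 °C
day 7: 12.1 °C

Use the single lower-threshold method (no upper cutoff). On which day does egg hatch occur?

day 6

Daily DD above 6.5 °C: 7.6, 17.6, 7.8, 8.5, 17.6, 5.4, 5.6.
Cumulative: 7.6, 25.2, 33.0, 41.5, 59.1, 64.5, 70.1.
The total first reaches 64 DD on day 6.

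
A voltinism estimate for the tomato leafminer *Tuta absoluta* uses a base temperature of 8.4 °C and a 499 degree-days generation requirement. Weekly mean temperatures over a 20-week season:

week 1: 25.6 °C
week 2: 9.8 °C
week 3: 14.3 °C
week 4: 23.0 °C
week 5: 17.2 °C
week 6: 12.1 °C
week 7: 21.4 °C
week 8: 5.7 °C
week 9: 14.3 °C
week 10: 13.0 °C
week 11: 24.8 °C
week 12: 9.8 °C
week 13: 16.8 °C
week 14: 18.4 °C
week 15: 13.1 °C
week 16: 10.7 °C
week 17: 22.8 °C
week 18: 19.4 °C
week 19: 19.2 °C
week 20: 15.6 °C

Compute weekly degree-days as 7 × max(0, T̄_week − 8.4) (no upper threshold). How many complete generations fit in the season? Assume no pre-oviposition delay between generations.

Weekly DD (7 × max(0, T̄ − 8.4)): 120.4, 9.8, 41.3, 102.2, 61.6, 25.9, 91.0, 0.0, 41.3, 32.2, 114.8, 9.8, 58.8, 70.0, 32.9, 16.1, 100.8, 77.0, 75.6, 50.4.
Season total = 1131.9 DD.
Complete generations = ⌊1131.9 / 499⌋ = 2.

2 generations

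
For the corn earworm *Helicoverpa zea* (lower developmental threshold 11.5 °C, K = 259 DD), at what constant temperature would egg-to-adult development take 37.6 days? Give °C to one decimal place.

18.4 °C

Required daily accumulation = 259 / 37.6 = 6.888 DD/day.
T = T_base + 6.888 = 11.5 + 6.888 = 18.388 ≈ 18.4 °C.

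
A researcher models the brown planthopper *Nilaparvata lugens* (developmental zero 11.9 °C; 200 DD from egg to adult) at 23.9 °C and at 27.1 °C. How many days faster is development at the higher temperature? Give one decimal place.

At 23.9 °C: 200 / (23.9 − 11.9) = 200 / 12.0 = 16.667 d.
At 27.1 °C: 200 / (27.1 − 11.9) = 200 / 15.2 = 13.158 d.
Difference = |16.667 − 13.158| = 3.509 ≈ 3.5 days.

3.5 days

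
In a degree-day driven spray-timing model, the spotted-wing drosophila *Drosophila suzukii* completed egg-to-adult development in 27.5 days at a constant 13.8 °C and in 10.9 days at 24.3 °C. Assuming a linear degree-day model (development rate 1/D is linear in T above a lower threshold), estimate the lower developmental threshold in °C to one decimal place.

6.9 °C

Linear rate model ⇒ the product D·(T − T_b) is constant across temperatures.
27.5·(13.8 − T_b) = 10.9·(24.3 − T_b)
T_b = (27.5·13.8 − 10.9·24.3) / (27.5 − 10.9) = 114.63 / 16.6 = 6.905 °C ≈ 6.9 °C.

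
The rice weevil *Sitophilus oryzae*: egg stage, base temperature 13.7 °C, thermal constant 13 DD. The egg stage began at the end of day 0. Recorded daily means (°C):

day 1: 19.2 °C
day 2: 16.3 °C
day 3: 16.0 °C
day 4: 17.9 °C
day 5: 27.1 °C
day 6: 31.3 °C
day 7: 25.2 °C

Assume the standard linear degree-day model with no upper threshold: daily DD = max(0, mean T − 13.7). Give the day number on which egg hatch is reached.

Daily DD above 13.7 °C: 5.5, 2.6, 2.3, 4.2, 13.4, 17.6, 11.5.
Cumulative: 5.5, 8.1, 10.4, 14.6, 28.0, 45.6, 57.1.
The total first reaches 13 DD on day 4.

day 4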